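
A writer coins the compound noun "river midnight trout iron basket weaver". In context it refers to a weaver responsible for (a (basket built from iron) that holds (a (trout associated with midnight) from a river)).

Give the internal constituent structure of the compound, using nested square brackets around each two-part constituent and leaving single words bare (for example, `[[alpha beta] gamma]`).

[[[river [midnight trout]] [iron basket]] weaver]

The outermost head in the paraphrase is "weaver", modified by "river midnight trout iron basket".
Within "river midnight trout iron basket", the head is "basket" (specifically "iron basket") and the modifier is "river midnight trout".
Within "river midnight trout", the head is "trout" (specifically "midnight trout") and the modifier is "river".
Within "midnight trout", the head is "trout" and the modifier is "midnight".
Within "iron basket", the head is "basket" and the modifier is "iron".
Putting it together: [[[river [midnight trout]] [iron basket]] weaver].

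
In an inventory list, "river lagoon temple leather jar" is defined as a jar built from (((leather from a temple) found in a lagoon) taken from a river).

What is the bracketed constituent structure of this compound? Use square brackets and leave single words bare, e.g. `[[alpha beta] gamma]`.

[[river [lagoon [temple leather]]] jar]

Whole compound: head "jar", modifier "river lagoon temple leather".
"river lagoon temple leather" → head "leather" (specifically "lagoon temple leather"), modifier "river".
"lagoon temple leather" → head "leather" (specifically "temple leather"), modifier "lagoon".
"temple leather" → head "leather", modifier "temple".
Putting it together: [[river [lagoon [temple leather]]] jar].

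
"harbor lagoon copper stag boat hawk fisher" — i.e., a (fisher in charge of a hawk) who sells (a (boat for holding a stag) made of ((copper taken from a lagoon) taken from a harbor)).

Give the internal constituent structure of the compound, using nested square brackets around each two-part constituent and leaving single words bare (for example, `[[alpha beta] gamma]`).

[[[harbor [lagoon copper]] [stag boat]] [hawk fisher]]

At the top level: head "fisher" (specifically "hawk fisher"); modifier "harbor lagoon copper stag boat".
Within "harbor lagoon copper stag boat", the head is "boat" (specifically "stag boat") and the modifier is "harbor lagoon copper".
Within "harbor lagoon copper", the head is "copper" (specifically "lagoon copper") and the modifier is "harbor".
Within "lagoon copper", the head is "copper" and the modifier is "lagoon".
Within "stag boat", the head is "boat" and the modifier is "stag".
Within "hawk fisher", the head is "fisher" and the modifier is "hawk".
Assembled: [[[harbor [lagoon copper]] [stag boat]] [hawk fisher]].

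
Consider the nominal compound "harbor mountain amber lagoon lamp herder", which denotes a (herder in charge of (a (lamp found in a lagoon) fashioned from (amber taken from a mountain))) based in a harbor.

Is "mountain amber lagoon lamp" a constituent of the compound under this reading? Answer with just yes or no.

yes

The paraphrase groups the words so that "mountain amber lagoon lamp" is one unit: it corresponds to a single parenthesized sub-phrase.
The full structure is [harbor [[[mountain amber] [lagoon lamp]] herder]], in which [mountain amber lagoon lamp] is a constituent.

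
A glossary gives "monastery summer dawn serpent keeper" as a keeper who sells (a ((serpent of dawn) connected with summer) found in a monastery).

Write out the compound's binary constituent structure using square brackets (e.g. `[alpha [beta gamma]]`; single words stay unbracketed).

At the top level: head "keeper"; modifier "monastery summer dawn serpent".
"monastery summer dawn serpent" → head "serpent" (specifically "summer dawn serpent"), modifier "monastery".
"summer dawn serpent" → head "serpent" (specifically "dawn serpent"), modifier "summer".
"dawn serpent" → head "serpent", modifier "dawn".
Putting it together: [[monastery [summer [dawn serpent]]] keeper].

[[monastery [summer [dawn serpent]]] keeper]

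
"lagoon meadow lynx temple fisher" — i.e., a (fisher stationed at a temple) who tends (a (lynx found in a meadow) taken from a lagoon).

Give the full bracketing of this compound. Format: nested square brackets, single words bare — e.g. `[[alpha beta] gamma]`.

At the top level: head "fisher" (specifically "temple fisher"); modifier "lagoon meadow lynx".
Inside "lagoon meadow lynx": head "lynx" (specifically "meadow lynx"), modifier "lagoon".
Inside "meadow lynx": head "lynx", modifier "meadow".
Inside "temple fisher": head "fisher", modifier "temple".
Putting it together: [[lagoon [meadow lynx]] [temple fisher]].

[[lagoon [meadow lynx]] [temple fisher]]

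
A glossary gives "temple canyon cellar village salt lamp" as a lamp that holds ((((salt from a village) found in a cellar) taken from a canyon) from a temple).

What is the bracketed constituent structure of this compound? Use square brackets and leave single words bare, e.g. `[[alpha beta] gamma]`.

[[temple [canyon [cellar [village salt]]]] lamp]

Overall it is a kind of lamp; the modifier is "temple canyon cellar village salt".
Inside "temple canyon cellar village salt": head "salt" (specifically "canyon cellar village salt"), modifier "temple".
Inside "canyon cellar village salt": head "salt" (specifically "cellar village salt"), modifier "canyon".
Inside "cellar village salt": head "salt" (specifically "village salt"), modifier "cellar".
Inside "village salt": head "salt", modifier "village".
Putting it together: [[temple [canyon [cellar [village salt]]]] lamp].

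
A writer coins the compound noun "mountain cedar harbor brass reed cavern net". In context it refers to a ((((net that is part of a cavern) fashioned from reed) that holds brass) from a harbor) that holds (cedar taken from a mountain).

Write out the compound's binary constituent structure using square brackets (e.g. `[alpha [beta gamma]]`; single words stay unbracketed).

[[mountain cedar] [harbor [brass [reed [cavern net]]]]]

Overall it is a kind of net (specifically "harbor brass reed cavern net"); the modifier is "mountain cedar".
"mountain cedar" → head "cedar", modifier "mountain".
"harbor brass reed cavern net" → head "net" (specifically "brass reed cavern net"), modifier "harbor".
"brass reed cavern net" → head "net" (specifically "reed cavern net"), modifier "brass".
"reed cavern net" → head "net" (specifically "cavern net"), modifier "reed".
"cavern net" → head "net", modifier "cavern".
Assembled: [[mountain cedar] [harbor [brass [reed [cavern net]]]]].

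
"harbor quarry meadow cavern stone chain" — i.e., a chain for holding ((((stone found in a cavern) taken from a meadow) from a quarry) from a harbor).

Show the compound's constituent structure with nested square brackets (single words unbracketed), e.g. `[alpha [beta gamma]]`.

[[harbor [quarry [meadow [cavern stone]]]] chain]

Whole compound: head "chain", modifier "harbor quarry meadow cavern stone".
"harbor quarry meadow cavern stone" → head "stone" (specifically "quarry meadow cavern stone"), modifier "harbor".
"quarry meadow cavern stone" → head "stone" (specifically "meadow cavern stone"), modifier "quarry".
"meadow cavern stone" → head "stone" (specifically "cavern stone"), modifier "meadow".
"cavern stone" → head "stone", modifier "cavern".
Assembled: [[harbor [quarry [meadow [cavern stone]]]] chain].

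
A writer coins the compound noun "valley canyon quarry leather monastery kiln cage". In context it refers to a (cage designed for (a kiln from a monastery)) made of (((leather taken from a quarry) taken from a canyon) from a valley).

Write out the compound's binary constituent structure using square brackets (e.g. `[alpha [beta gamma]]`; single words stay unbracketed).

[[valley [canyon [quarry leather]]] [[monastery kiln] cage]]

The outermost head in the paraphrase is "cage" (specifically "monastery kiln cage"), modified by "valley canyon quarry leather".
"valley canyon quarry leather" → head "leather" (specifically "canyon quarry leather"), modifier "valley".
"canyon quarry leather" → head "leather" (specifically "quarry leather"), modifier "canyon".
"quarry leather" → head "leather", modifier "quarry".
"monastery kiln cage" → head "cage", modifier "monastery kiln".
"monastery kiln" → head "kiln", modifier "monastery".
Assembled: [[valley [canyon [quarry leather]]] [[monastery kiln] cage]].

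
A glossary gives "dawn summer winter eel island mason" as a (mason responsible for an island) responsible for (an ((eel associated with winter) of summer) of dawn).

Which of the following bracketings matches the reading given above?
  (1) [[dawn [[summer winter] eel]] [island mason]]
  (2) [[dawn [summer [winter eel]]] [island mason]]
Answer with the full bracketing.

[[dawn [summer [winter eel]]] [island mason]]

The paraphrase's head is the "mason" part ("island mason"); its modifier is "dawn summer winter eel".
That top-level split, carried through the inner groups, gives [[dawn [summer [winter eel]]] [island mason]].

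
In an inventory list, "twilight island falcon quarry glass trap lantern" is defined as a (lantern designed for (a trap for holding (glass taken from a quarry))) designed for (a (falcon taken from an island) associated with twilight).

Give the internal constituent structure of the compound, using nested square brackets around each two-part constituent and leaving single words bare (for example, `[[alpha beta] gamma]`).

[[twilight [island falcon]] [[[quarry glass] trap] lantern]]

The outermost head in the paraphrase is "lantern" (specifically "quarry glass trap lantern"), modified by "twilight island falcon".
"twilight island falcon" → head "falcon" (specifically "island falcon"), modifier "twilight".
"island falcon" → head "falcon", modifier "island".
"quarry glass trap lantern" → head "lantern", modifier "quarry glass trap".
"quarry glass trap" → head "trap", modifier "quarry glass".
"quarry glass" → head "glass", modifier "quarry".
Assembled: [[twilight [island falcon]] [[[quarry glass] trap] lantern]].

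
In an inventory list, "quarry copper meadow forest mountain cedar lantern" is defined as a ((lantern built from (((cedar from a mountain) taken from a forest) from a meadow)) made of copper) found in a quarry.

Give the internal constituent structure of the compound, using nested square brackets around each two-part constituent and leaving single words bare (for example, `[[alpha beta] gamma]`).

[quarry [copper [[meadow [forest [mountain cedar]]] lantern]]]

Overall it is a kind of lantern (specifically "copper meadow forest mountain cedar lantern"); the modifier is "quarry".
"copper meadow forest mountain cedar lantern" → head "lantern" (specifically "meadow forest mountain cedar lantern"), modifier "copper".
"meadow forest mountain cedar lantern" → head "lantern", modifier "meadow forest mountain cedar".
"meadow forest mountain cedar" → head "cedar" (specifically "forest mountain cedar"), modifier "meadow".
"forest mountain cedar" → head "cedar" (specifically "mountain cedar"), modifier "forest".
"mountain cedar" → head "cedar", modifier "mountain".
Assembled: [quarry [copper [[meadow [forest [mountain cedar]]] lantern]]].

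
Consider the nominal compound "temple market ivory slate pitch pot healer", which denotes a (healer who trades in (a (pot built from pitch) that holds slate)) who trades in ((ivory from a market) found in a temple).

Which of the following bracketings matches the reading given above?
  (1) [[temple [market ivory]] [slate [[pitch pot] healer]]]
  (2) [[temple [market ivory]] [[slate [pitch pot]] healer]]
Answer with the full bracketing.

[[temple [market ivory]] [[slate [pitch pot]] healer]]

The paraphrase's head is the "healer" part ("slate pitch pot healer"); its modifier is "temple market ivory".
That top-level split, carried through the inner groups, gives [[temple [market ivory]] [[slate [pitch pot]] healer]].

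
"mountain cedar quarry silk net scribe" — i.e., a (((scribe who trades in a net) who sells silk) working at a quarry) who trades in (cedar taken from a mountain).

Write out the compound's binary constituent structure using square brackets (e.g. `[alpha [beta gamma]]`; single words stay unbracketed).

[[mountain cedar] [quarry [silk [net scribe]]]]

Whole compound: head "scribe" (specifically "quarry silk net scribe"), modifier "mountain cedar".
Within "mountain cedar", the head is "cedar" and the modifier is "mountain".
Within "quarry silk net scribe", the head is "scribe" (specifically "silk net scribe") and the modifier is "quarry".
Within "silk net scribe", the head is "scribe" (specifically "net scribe") and the modifier is "silk".
Within "net scribe", the head is "scribe" and the modifier is "net".
So the structure is [[mountain cedar] [quarry [silk [net scribe]]]].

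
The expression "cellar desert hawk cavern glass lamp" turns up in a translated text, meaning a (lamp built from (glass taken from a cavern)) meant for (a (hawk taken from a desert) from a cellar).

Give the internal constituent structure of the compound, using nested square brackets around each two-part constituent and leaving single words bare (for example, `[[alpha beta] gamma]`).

Whole compound: head "lamp" (specifically "cavern glass lamp"), modifier "cellar desert hawk".
Within "cellar desert hawk", the head is "hawk" (specifically "desert hawk") and the modifier is "cellar".
Within "desert hawk", the head is "hawk" and the modifier is "desert".
Within "cavern glass lamp", the head is "lamp" and the modifier is "cavern glass".
Within "cavern glass", the head is "glass" and the modifier is "cavern".
Assembled: [[cellar [desert hawk]] [[cavern glass] lamp]].

[[cellar [desert hawk]] [[cavern glass] lamp]]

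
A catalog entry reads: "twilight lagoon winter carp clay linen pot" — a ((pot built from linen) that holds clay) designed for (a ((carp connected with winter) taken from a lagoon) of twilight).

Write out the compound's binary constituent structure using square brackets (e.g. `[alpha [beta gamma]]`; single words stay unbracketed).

[[twilight [lagoon [winter carp]]] [clay [linen pot]]]

The outermost head in the paraphrase is "pot" (specifically "clay linen pot"), modified by "twilight lagoon winter carp".
Inside "twilight lagoon winter carp": head "carp" (specifically "lagoon winter carp"), modifier "twilight".
Inside "lagoon winter carp": head "carp" (specifically "winter carp"), modifier "lagoon".
Inside "winter carp": head "carp", modifier "winter".
Inside "clay linen pot": head "pot" (specifically "linen pot"), modifier "clay".
Inside "linen pot": head "pot", modifier "linen".
Assembled: [[twilight [lagoon [winter carp]]] [clay [linen pot]]].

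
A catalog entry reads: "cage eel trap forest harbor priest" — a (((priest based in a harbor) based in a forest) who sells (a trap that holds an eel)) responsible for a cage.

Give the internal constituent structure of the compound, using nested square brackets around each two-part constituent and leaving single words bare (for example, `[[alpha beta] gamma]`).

At the top level: head "priest" (specifically "eel trap forest harbor priest"); modifier "cage".
Inside "eel trap forest harbor priest": head "priest" (specifically "forest harbor priest"), modifier "eel trap".
Inside "eel trap": head "trap", modifier "eel".
Inside "forest harbor priest": head "priest" (specifically "harbor priest"), modifier "forest".
Inside "harbor priest": head "priest", modifier "harbor".
Assembled: [cage [[eel trap] [forest [harbor priest]]]].

[cage [[eel trap] [forest [harbor priest]]]]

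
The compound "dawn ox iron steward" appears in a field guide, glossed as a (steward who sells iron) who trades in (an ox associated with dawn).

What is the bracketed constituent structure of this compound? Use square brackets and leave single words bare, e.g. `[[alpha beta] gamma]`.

[[dawn ox] [iron steward]]

Whole compound: head "steward" (specifically "iron steward"), modifier "dawn ox".
"dawn ox" → head "ox", modifier "dawn".
"iron steward" → head "steward", modifier "iron".
So the structure is [[dawn ox] [iron steward]].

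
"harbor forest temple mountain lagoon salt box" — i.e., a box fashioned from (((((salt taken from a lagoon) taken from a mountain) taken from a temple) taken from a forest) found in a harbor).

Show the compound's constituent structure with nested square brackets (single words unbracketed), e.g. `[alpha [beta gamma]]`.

[[harbor [forest [temple [mountain [lagoon salt]]]]] box]

Whole compound: head "box", modifier "harbor forest temple mountain lagoon salt".
"harbor forest temple mountain lagoon salt" → head "salt" (specifically "forest temple mountain lagoon salt"), modifier "harbor".
"forest temple mountain lagoon salt" → head "salt" (specifically "temple mountain lagoon salt"), modifier "forest".
"temple mountain lagoon salt" → head "salt" (specifically "mountain lagoon salt"), modifier "temple".
"mountain lagoon salt" → head "salt" (specifically "lagoon salt"), modifier "mountain".
"lagoon salt" → head "salt", modifier "lagoon".
So the structure is [[harbor [forest [temple [mountain [lagoon salt]]]]] box].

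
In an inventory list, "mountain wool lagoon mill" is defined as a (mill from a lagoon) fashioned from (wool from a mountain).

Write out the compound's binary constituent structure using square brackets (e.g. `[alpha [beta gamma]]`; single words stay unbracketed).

Whole compound: head "mill" (specifically "lagoon mill"), modifier "mountain wool".
Inside "mountain wool": head "wool", modifier "mountain".
Inside "lagoon mill": head "mill", modifier "lagoon".
Putting it together: [[mountain wool] [lagoon mill]].

[[mountain wool] [lagoon mill]]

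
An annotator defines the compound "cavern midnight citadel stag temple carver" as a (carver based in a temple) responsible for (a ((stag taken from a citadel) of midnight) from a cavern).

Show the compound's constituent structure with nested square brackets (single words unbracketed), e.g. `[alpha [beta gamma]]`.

At the top level: head "carver" (specifically "temple carver"); modifier "cavern midnight citadel stag".
Within "cavern midnight citadel stag", the head is "stag" (specifically "midnight citadel stag") and the modifier is "cavern".
Within "midnight citadel stag", the head is "stag" (specifically "citadel stag") and the modifier is "midnight".
Within "citadel stag", the head is "stag" and the modifier is "citadel".
Within "temple carver", the head is "carver" and the modifier is "temple".
Assembled: [[cavern [midnight [citadel stag]]] [temple carver]].

[[cavern [midnight [citadel stag]]] [temple carver]]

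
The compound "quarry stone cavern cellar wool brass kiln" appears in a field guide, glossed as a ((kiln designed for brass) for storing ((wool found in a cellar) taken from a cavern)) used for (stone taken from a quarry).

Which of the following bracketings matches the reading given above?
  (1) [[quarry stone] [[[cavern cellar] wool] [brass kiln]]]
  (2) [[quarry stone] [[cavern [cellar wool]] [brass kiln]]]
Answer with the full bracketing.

[[quarry stone] [[cavern [cellar wool]] [brass kiln]]]

The paraphrase's head is the "kiln" part ("cavern cellar wool brass kiln"); its modifier is "quarry stone".
That top-level split, carried through the inner groups, gives [[quarry stone] [[cavern [cellar wool]] [brass kiln]]].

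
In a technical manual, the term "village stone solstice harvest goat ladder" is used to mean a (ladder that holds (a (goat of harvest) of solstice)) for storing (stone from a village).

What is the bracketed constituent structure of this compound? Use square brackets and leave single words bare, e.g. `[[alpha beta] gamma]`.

The outermost head in the paraphrase is "ladder" (specifically "solstice harvest goat ladder"), modified by "village stone".
"village stone" → head "stone", modifier "village".
"solstice harvest goat ladder" → head "ladder", modifier "solstice harvest goat".
"solstice harvest goat" → head "goat" (specifically "harvest goat"), modifier "solstice".
"harvest goat" → head "goat", modifier "harvest".
So the structure is [[village stone] [[solstice [harvest goat]] ladder]].

[[village stone] [[solstice [harvest goat]] ladder]]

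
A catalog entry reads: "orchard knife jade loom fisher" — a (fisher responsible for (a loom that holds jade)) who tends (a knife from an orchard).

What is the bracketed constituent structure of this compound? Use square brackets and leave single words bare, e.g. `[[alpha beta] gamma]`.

Whole compound: head "fisher" (specifically "jade loom fisher"), modifier "orchard knife".
Within "orchard knife", the head is "knife" and the modifier is "orchard".
Within "jade loom fisher", the head is "fisher" and the modifier is "jade loom".
Within "jade loom", the head is "loom" and the modifier is "jade".
So the structure is [[orchard knife] [[jade loom] fisher]].

[[orchard knife] [[jade loom] fisher]]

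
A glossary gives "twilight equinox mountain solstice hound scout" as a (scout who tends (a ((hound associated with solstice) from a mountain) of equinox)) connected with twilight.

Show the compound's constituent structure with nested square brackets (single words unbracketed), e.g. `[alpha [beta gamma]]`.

At the top level: head "scout" (specifically "equinox mountain solstice hound scout"); modifier "twilight".
Within "equinox mountain solstice hound scout", the head is "scout" and the modifier is "equinox mountain solstice hound".
Within "equinox mountain solstice hound", the head is "hound" (specifically "mountain solstice hound") and the modifier is "equinox".
Within "mountain solstice hound", the head is "hound" (specifically "solstice hound") and the modifier is "mountain".
Within "solstice hound", the head is "hound" and the modifier is "solstice".
Putting it together: [twilight [[equinox [mountain [solstice hound]]] scout]].

[twilight [[equinox [mountain [solstice hound]]] scout]]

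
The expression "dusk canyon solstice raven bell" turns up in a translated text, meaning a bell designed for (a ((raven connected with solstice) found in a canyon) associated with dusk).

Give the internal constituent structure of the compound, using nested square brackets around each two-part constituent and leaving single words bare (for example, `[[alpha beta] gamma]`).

Overall it is a kind of bell; the modifier is "dusk canyon solstice raven".
Inside "dusk canyon solstice raven": head "raven" (specifically "canyon solstice raven"), modifier "dusk".
Inside "canyon solstice raven": head "raven" (specifically "solstice raven"), modifier "canyon".
Inside "solstice raven": head "raven", modifier "solstice".
Putting it together: [[dusk [canyon [solstice raven]]] bell].

[[dusk [canyon [solstice raven]]] bell]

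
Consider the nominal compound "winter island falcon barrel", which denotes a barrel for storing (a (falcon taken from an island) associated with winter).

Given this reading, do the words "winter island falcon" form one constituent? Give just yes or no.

yes

The paraphrase groups the words so that "winter island falcon" is one unit: it corresponds to a single parenthesized sub-phrase.
The full structure is [[winter [island falcon]] barrel], in which [winter island falcon] is a constituent.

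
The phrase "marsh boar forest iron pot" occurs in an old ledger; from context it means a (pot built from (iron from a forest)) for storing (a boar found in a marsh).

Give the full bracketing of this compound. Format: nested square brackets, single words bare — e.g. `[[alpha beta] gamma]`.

Overall it is a kind of pot (specifically "forest iron pot"); the modifier is "marsh boar".
"marsh boar" → head "boar", modifier "marsh".
"forest iron pot" → head "pot", modifier "forest iron".
"forest iron" → head "iron", modifier "forest".
So the structure is [[marsh boar] [[forest iron] pot]].

[[marsh boar] [[forest iron] pot]]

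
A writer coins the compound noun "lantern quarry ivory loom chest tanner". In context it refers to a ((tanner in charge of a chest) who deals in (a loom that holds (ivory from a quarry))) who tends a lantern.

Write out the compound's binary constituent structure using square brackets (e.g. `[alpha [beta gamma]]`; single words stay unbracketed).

At the top level: head "tanner" (specifically "quarry ivory loom chest tanner"); modifier "lantern".
"quarry ivory loom chest tanner" → head "tanner" (specifically "chest tanner"), modifier "quarry ivory loom".
"quarry ivory loom" → head "loom", modifier "quarry ivory".
"quarry ivory" → head "ivory", modifier "quarry".
"chest tanner" → head "tanner", modifier "chest".
So the structure is [lantern [[[quarry ivory] loom] [chest tanner]]].

[lantern [[[quarry ivory] loom] [chest tanner]]]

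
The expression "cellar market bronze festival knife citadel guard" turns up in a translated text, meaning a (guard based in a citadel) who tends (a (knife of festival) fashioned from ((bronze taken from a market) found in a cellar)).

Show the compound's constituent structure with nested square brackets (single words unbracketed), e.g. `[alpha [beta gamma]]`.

Whole compound: head "guard" (specifically "citadel guard"), modifier "cellar market bronze festival knife".
Within "cellar market bronze festival knife", the head is "knife" (specifically "festival knife") and the modifier is "cellar market bronze".
Within "cellar market bronze", the head is "bronze" (specifically "market bronze") and the modifier is "cellar".
Within "market bronze", the head is "bronze" and the modifier is "market".
Within "festival knife", the head is "knife" and the modifier is "festival".
Within "citadel guard", the head is "guard" and the modifier is "citadel".
Putting it together: [[[cellar [market bronze]] [festival knife]] [citadel guard]].

[[[cellar [market bronze]] [festival knife]] [citadel guard]]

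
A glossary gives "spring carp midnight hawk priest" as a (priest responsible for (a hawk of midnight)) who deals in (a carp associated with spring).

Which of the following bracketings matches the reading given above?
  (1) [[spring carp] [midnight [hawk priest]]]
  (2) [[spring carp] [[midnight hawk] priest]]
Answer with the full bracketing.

The paraphrase's head is the "priest" part ("midnight hawk priest"); its modifier is "spring carp".
That top-level split, carried through the inner groups, gives [[spring carp] [[midnight hawk] priest]].

[[spring carp] [[midnight hawk] priest]]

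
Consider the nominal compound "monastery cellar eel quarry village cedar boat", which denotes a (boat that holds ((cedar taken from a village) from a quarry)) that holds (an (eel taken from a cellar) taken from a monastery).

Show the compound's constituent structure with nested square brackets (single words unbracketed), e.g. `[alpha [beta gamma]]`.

The outermost head in the paraphrase is "boat" (specifically "quarry village cedar boat"), modified by "monastery cellar eel".
"monastery cellar eel" → head "eel" (specifically "cellar eel"), modifier "monastery".
"cellar eel" → head "eel", modifier "cellar".
"quarry village cedar boat" → head "boat", modifier "quarry village cedar".
"quarry village cedar" → head "cedar" (specifically "village cedar"), modifier "quarry".
"village cedar" → head "cedar", modifier "village".
Assembled: [[monastery [cellar eel]] [[quarry [village cedar]] boat]].

[[monastery [cellar eel]] [[quarry [village cedar]] boat]]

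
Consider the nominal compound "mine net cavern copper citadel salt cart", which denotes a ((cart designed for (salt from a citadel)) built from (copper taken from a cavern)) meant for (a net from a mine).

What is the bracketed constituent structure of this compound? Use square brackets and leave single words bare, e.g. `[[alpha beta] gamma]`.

[[mine net] [[cavern copper] [[citadel salt] cart]]]

Overall it is a kind of cart (specifically "cavern copper citadel salt cart"); the modifier is "mine net".
Inside "mine net": head "net", modifier "mine".
Inside "cavern copper citadel salt cart": head "cart" (specifically "citadel salt cart"), modifier "cavern copper".
Inside "cavern copper": head "copper", modifier "cavern".
Inside "citadel salt cart": head "cart", modifier "citadel salt".
Inside "citadel salt": head "salt", modifier "citadel".
Putting it together: [[mine net] [[cavern copper] [[citadel salt] cart]]].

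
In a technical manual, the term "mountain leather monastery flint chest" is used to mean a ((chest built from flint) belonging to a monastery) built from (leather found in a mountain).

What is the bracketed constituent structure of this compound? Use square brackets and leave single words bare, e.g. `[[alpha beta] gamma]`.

[[mountain leather] [monastery [flint chest]]]

Whole compound: head "chest" (specifically "monastery flint chest"), modifier "mountain leather".
"mountain leather" → head "leather", modifier "mountain".
"monastery flint chest" → head "chest" (specifically "flint chest"), modifier "monastery".
"flint chest" → head "chest", modifier "flint".
Assembled: [[mountain leather] [monastery [flint chest]]].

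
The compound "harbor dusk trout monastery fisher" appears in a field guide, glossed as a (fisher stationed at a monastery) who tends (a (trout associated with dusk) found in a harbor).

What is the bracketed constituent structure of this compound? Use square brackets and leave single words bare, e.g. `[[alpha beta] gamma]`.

[[harbor [dusk trout]] [monastery fisher]]

At the top level: head "fisher" (specifically "monastery fisher"); modifier "harbor dusk trout".
"harbor dusk trout" → head "trout" (specifically "dusk trout"), modifier "harbor".
"dusk trout" → head "trout", modifier "dusk".
"monastery fisher" → head "fisher", modifier "monastery".
Assembled: [[harbor [dusk trout]] [monastery fisher]].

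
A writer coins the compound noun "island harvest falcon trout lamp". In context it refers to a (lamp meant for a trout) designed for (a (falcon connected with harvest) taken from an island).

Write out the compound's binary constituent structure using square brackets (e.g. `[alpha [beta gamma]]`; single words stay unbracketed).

[[island [harvest falcon]] [trout lamp]]

At the top level: head "lamp" (specifically "trout lamp"); modifier "island harvest falcon".
Within "island harvest falcon", the head is "falcon" (specifically "harvest falcon") and the modifier is "island".
Within "harvest falcon", the head is "falcon" and the modifier is "harvest".
Within "trout lamp", the head is "lamp" and the modifier is "trout".
So the structure is [[island [harvest falcon]] [trout lamp]].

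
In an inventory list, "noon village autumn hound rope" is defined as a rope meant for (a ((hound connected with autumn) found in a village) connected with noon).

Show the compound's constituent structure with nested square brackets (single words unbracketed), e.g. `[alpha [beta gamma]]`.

[[noon [village [autumn hound]]] rope]

At the top level: head "rope"; modifier "noon village autumn hound".
Within "noon village autumn hound", the head is "hound" (specifically "village autumn hound") and the modifier is "noon".
Within "village autumn hound", the head is "hound" (specifically "autumn hound") and the modifier is "village".
Within "autumn hound", the head is "hound" and the modifier is "autumn".
Putting it together: [[noon [village [autumn hound]]] rope].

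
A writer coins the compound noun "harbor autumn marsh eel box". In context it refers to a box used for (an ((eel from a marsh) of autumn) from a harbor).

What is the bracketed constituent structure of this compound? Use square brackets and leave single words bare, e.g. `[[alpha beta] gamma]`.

At the top level: head "box"; modifier "harbor autumn marsh eel".
Within "harbor autumn marsh eel", the head is "eel" (specifically "autumn marsh eel") and the modifier is "harbor".
Within "autumn marsh eel", the head is "eel" (specifically "marsh eel") and the modifier is "autumn".
Within "marsh eel", the head is "eel" and the modifier is "marsh".
Putting it together: [[harbor [autumn [marsh eel]]] box].

[[harbor [autumn [marsh eel]]] box]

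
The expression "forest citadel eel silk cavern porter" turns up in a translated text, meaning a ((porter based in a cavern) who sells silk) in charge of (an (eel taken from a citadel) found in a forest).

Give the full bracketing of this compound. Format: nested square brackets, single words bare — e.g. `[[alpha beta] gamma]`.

At the top level: head "porter" (specifically "silk cavern porter"); modifier "forest citadel eel".
Inside "forest citadel eel": head "eel" (specifically "citadel eel"), modifier "forest".
Inside "citadel eel": head "eel", modifier "citadel".
Inside "silk cavern porter": head "porter" (specifically "cavern porter"), modifier "silk".
Inside "cavern porter": head "porter", modifier "cavern".
So the structure is [[forest [citadel eel]] [silk [cavern porter]]].

[[forest [citadel eel]] [silk [cavern porter]]]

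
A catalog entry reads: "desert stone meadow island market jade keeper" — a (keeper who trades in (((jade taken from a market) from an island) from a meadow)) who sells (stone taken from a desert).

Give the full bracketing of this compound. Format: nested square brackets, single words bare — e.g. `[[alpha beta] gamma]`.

[[desert stone] [[meadow [island [market jade]]] keeper]]

Overall it is a kind of keeper (specifically "meadow island market jade keeper"); the modifier is "desert stone".
Inside "desert stone": head "stone", modifier "desert".
Inside "meadow island market jade keeper": head "keeper", modifier "meadow island market jade".
Inside "meadow island market jade": head "jade" (specifically "island market jade"), modifier "meadow".
Inside "island market jade": head "jade" (specifically "market jade"), modifier "island".
Inside "market jade": head "jade", modifier "market".
Putting it together: [[desert stone] [[meadow [island [market jade]]] keeper]].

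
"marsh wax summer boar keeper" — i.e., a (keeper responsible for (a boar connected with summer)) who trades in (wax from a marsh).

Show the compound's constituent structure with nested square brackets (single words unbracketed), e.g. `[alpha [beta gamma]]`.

[[marsh wax] [[summer boar] keeper]]

The outermost head in the paraphrase is "keeper" (specifically "summer boar keeper"), modified by "marsh wax".
Inside "marsh wax": head "wax", modifier "marsh".
Inside "summer boar keeper": head "keeper", modifier "summer boar".
Inside "summer boar": head "boar", modifier "summer".
Putting it together: [[marsh wax] [[summer boar] keeper]].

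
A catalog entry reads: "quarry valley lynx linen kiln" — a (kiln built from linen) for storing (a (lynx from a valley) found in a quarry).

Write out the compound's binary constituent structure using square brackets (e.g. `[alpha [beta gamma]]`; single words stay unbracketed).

Overall it is a kind of kiln (specifically "linen kiln"); the modifier is "quarry valley lynx".
"quarry valley lynx" → head "lynx" (specifically "valley lynx"), modifier "quarry".
"valley lynx" → head "lynx", modifier "valley".
"linen kiln" → head "kiln", modifier "linen".
Putting it together: [[quarry [valley lynx]] [linen kiln]].

[[quarry [valley lynx]] [linen kiln]]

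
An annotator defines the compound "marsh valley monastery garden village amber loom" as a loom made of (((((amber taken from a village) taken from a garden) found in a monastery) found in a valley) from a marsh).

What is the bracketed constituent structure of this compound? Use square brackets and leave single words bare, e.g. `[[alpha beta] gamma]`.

[[marsh [valley [monastery [garden [village amber]]]]] loom]

At the top level: head "loom"; modifier "marsh valley monastery garden village amber".
Within "marsh valley monastery garden village amber", the head is "amber" (specifically "valley monastery garden village amber") and the modifier is "marsh".
Within "valley monastery garden village amber", the head is "amber" (specifically "monastery garden village amber") and the modifier is "valley".
Within "monastery garden village amber", the head is "amber" (specifically "garden village amber") and the modifier is "monastery".
Within "garden village amber", the head is "amber" (specifically "village amber") and the modifier is "garden".
Within "village amber", the head is "amber" and the modifier is "village".
Assembled: [[marsh [valley [monastery [garden [village amber]]]]] loom].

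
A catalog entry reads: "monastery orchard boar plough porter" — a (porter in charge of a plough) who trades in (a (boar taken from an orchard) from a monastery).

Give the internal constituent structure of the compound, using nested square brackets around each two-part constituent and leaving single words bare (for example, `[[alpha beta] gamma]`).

Whole compound: head "porter" (specifically "plough porter"), modifier "monastery orchard boar".
Within "monastery orchard boar", the head is "boar" (specifically "orchard boar") and the modifier is "monastery".
Within "orchard boar", the head is "boar" and the modifier is "orchard".
Within "plough porter", the head is "porter" and the modifier is "plough".
Putting it together: [[monastery [orchard boar]] [plough porter]].

[[monastery [orchard boar]] [plough porter]]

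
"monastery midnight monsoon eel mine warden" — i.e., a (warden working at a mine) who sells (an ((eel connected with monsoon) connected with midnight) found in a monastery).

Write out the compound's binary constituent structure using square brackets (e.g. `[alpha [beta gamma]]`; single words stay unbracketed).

Overall it is a kind of warden (specifically "mine warden"); the modifier is "monastery midnight monsoon eel".
Inside "monastery midnight monsoon eel": head "eel" (specifically "midnight monsoon eel"), modifier "monastery".
Inside "midnight monsoon eel": head "eel" (specifically "monsoon eel"), modifier "midnight".
Inside "monsoon eel": head "eel", modifier "monsoon".
Inside "mine warden": head "warden", modifier "mine".
So the structure is [[monastery [midnight [monsoon eel]]] [mine warden]].

[[monastery [midnight [monsoon eel]]] [mine warden]]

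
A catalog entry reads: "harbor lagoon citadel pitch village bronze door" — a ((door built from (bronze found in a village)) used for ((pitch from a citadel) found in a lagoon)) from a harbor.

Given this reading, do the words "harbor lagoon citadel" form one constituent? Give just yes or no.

no

The top-level split is [harbor] [lagoon citadel pitch village bronze door]; the full structure is [harbor [[lagoon [citadel pitch]] [[village bronze] door]]].
"harbor lagoon citadel" straddles a constituent boundary, so it is not a single unit.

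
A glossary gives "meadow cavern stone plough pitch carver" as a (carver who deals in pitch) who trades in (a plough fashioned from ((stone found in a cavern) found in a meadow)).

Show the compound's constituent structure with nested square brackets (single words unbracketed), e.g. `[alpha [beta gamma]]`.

[[[meadow [cavern stone]] plough] [pitch carver]]

At the top level: head "carver" (specifically "pitch carver"); modifier "meadow cavern stone plough".
Within "meadow cavern stone plough", the head is "plough" and the modifier is "meadow cavern stone".
Within "meadow cavern stone", the head is "stone" (specifically "cavern stone") and the modifier is "meadow".
Within "cavern stone", the head is "stone" and the modifier is "cavern".
Within "pitch carver", the head is "carver" and the modifier is "pitch".
Assembled: [[[meadow [cavern stone]] plough] [pitch carver]].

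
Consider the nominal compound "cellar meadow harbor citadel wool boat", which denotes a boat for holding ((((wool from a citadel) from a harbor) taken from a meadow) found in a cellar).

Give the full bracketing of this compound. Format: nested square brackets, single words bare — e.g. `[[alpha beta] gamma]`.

At the top level: head "boat"; modifier "cellar meadow harbor citadel wool".
Inside "cellar meadow harbor citadel wool": head "wool" (specifically "meadow harbor citadel wool"), modifier "cellar".
Inside "meadow harbor citadel wool": head "wool" (specifically "harbor citadel wool"), modifier "meadow".
Inside "harbor citadel wool": head "wool" (specifically "citadel wool"), modifier "harbor".
Inside "citadel wool": head "wool", modifier "citadel".
So the structure is [[cellar [meadow [harbor [citadel wool]]]] boat].

[[cellar [meadow [harbor [citadel wool]]]] boat]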